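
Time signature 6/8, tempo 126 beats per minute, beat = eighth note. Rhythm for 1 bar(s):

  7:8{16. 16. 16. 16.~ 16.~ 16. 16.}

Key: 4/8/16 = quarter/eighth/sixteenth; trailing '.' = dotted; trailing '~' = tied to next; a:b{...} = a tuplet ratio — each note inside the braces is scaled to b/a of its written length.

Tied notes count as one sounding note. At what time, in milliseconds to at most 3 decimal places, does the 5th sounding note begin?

1. 0.0ms @ 0 + 408.163ms (6/7)
2. 408.163ms @ 6/7 + 408.163ms (6/7)
3. 816.327ms @ 12/7 + 408.163ms (6/7)
4. 1224.49ms @ 18/7 + 1224.49ms (18/7)
5. 2448.98ms @ 36/7 + 408.163ms (6/7)

note 5 onset = 36/7b = 2448.98ms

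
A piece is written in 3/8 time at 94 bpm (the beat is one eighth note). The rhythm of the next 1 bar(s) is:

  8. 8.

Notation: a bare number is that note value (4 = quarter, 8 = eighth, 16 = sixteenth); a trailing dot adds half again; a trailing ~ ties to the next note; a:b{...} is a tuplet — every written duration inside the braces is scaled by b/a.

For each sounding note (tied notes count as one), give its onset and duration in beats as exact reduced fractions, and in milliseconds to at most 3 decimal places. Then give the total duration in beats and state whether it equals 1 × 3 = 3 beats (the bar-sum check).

1) 0.0ms=0b +957.447ms=3/2b
2) 957.447ms=3/2b +957.447ms=3/2b
Σ=3b of 3 (94bpm 3/8) — PASS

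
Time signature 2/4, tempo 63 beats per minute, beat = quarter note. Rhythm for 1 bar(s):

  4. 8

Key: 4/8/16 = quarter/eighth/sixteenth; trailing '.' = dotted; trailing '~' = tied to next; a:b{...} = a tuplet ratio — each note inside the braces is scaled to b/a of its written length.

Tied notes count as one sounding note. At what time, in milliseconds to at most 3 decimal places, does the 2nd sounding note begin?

1. 0.0ms @ 0 + 1428.571ms (3/2)
2. 1428.571ms @ 3/2 + 476.19ms (1/2)

note 2 onset = 3/2b = 1428.571ms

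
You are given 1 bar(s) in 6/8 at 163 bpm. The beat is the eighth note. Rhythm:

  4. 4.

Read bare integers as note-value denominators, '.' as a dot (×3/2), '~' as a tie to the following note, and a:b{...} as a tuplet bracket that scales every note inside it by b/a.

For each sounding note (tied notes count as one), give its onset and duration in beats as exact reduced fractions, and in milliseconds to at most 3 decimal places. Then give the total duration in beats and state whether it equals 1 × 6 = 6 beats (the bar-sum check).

1) 0.0ms=0b +1104.294ms=3b
2) 1104.294ms=3b +1104.294ms=3b
Σ=6b of 6 (163bpm 6/8) — PASS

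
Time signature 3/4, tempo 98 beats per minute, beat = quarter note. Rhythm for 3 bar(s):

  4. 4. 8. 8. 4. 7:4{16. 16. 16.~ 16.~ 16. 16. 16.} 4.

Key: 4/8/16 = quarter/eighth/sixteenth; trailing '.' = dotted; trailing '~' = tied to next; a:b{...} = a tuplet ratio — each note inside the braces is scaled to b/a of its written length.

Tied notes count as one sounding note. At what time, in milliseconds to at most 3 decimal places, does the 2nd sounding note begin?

note 2 onset = 3/2b = 918.367ms

1. 0.0ms @ 0 + 918.367ms (3/2)
2. 918.367ms @ 3/2 + 918.367ms (3/2)
3. 1836.735ms @ 3 + 459.184ms (3/4)
4. 2295.918ms @ 15/4 + 459.184ms (3/4)
5. 2755.102ms @ 9/2 + 918.367ms (3/2)
6. 3673.469ms @ 6 + 131.195ms (3/14)
7. 3804.665ms @ 87/14 + 131.195ms (3/14)
8. 3935.86ms @ 45/7 + 393.586ms (9/14)
9. 4329.446ms @ 99/14 + 131.195ms (3/14)
10. 4460.641ms @ 51/7 + 131.195ms (3/14)
11. 4591.837ms @ 15/2 + 918.367ms (3/2)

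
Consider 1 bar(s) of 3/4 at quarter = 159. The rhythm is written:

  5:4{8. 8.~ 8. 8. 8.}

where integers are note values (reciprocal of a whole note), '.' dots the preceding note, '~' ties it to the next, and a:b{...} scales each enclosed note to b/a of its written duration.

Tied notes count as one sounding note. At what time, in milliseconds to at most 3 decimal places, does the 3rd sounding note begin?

note 3 onset = 9/5b = 679.245ms

1. 0.0ms @ 0 + 226.415ms (3/5)
2. 226.415ms @ 3/5 + 452.83ms (6/5)
3. 679.245ms @ 9/5 + 226.415ms (3/5)
4. 905.66ms @ 12/5 + 226.415ms (3/5)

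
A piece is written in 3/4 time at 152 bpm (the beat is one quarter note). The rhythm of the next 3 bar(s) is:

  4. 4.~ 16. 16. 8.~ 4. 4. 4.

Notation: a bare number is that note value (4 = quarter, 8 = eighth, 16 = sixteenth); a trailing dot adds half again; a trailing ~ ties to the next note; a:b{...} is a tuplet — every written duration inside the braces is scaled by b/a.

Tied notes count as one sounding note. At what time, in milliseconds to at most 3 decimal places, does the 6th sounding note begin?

note 6 onset = 15/2b = 2960.526ms

1. 0.0ms @ 0 + 592.105ms (3/2)
2. 592.105ms @ 3/2 + 740.132ms (15/8)
3. 1332.237ms @ 27/8 + 148.026ms (3/8)
4. 1480.263ms @ 15/4 + 888.158ms (9/4)
5. 2368.421ms @ 6 + 592.105ms (3/2)
6. 2960.526ms @ 15/2 + 592.105ms (3/2)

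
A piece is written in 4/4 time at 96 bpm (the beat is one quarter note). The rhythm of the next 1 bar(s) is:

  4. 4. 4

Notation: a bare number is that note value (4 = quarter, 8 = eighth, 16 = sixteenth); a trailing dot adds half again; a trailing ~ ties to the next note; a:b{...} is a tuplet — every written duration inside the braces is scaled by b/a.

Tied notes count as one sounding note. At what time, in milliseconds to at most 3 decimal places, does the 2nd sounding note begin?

1. 0.0ms @ 0 + 937.5ms (3/2)
2. 937.5ms @ 3/2 + 937.5ms (3/2)
3. 1875.0ms @ 3 + 625.0ms (1)

note 2 onset = 3/2b = 937.5ms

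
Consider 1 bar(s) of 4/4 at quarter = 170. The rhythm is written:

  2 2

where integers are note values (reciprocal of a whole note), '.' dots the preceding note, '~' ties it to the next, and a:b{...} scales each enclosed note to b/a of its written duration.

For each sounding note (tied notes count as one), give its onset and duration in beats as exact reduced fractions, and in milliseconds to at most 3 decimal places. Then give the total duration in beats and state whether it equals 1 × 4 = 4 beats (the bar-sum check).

1) 0.0ms=0b +705.882ms=2b
2) 705.882ms=2b +705.882ms=2b
Σ=4b of 4 (170bpm 4/4) — PASS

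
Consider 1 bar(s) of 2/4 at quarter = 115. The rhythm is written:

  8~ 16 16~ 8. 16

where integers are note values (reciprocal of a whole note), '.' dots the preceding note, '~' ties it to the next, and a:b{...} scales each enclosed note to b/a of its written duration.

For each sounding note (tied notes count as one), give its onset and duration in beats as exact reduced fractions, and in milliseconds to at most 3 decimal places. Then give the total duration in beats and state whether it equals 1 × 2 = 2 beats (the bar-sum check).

1) 0.0ms=0b +391.304ms=3/4b
2) 391.304ms=3/4b +521.739ms=1b
3) 913.043ms=7/4b +130.435ms=1/4b
Σ=2b of 2 (115bpm 2/4) — PASS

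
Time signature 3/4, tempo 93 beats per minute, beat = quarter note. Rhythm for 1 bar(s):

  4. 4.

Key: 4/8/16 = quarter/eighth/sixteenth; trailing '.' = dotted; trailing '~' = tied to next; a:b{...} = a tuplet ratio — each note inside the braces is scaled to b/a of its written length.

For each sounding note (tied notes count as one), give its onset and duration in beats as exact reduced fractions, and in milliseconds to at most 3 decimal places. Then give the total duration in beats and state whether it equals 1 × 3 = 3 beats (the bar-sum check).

1) 0.0ms=0b +967.742ms=3/2b
2) 967.742ms=3/2b +967.742ms=3/2b
Σ=3b of 3 (93bpm 3/4) — PASS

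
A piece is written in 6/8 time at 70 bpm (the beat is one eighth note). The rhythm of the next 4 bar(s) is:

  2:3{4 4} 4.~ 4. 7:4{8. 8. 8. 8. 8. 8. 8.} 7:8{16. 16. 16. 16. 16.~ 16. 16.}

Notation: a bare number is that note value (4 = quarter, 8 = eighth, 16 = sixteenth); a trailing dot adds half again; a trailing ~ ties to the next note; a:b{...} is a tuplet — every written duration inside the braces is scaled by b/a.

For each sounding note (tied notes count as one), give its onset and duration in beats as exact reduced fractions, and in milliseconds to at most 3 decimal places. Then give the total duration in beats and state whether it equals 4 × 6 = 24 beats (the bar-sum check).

1) 0.0ms=0b +2571.429ms=3b
2) 2571.429ms=3b +2571.429ms=3b
3) 5142.857ms=6b +5142.857ms=6b
4) 10285.714ms=12b +734.694ms=6/7b
5) 11020.408ms=90/7b +734.694ms=6/7b
6) 11755.102ms=96/7b +734.694ms=6/7b
7) 12489.796ms=102/7b +734.694ms=6/7b
8) 13224.49ms=108/7b +734.694ms=6/7b
9) 13959.184ms=114/7b +734.694ms=6/7b
10) 14693.878ms=120/7b +734.694ms=6/7b
11) 15428.571ms=18b +734.694ms=6/7b
12) 16163.265ms=132/7b +734.694ms=6/7b
13) 16897.959ms=138/7b +734.694ms=6/7b
14) 17632.653ms=144/7b +734.694ms=6/7b
15) 18367.347ms=150/7b +1469.388ms=12/7b
16) 19836.735ms=162/7b +734.694ms=6/7b
Σ=24b of 24 (70bpm 6/8) — PASS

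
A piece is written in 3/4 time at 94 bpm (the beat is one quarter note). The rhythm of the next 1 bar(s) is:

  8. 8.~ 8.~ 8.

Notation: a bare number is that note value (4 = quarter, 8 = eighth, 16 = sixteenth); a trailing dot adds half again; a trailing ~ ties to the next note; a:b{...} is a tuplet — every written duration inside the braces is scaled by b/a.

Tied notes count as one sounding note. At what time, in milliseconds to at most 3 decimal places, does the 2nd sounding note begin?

note 2 onset = 3/4b = 478.723ms

1. 0.0ms @ 0 + 478.723ms (3/4)
2. 478.723ms @ 3/4 + 1436.17ms (9/4)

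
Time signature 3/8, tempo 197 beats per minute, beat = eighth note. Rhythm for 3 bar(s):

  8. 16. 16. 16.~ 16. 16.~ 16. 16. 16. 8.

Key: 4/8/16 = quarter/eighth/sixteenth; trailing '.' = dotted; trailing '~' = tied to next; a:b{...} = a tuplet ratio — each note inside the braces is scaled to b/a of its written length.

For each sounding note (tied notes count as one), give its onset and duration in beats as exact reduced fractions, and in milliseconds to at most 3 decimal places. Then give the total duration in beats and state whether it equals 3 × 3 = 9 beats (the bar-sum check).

1) 0.0ms=0b +456.853ms=3/2b
2) 456.853ms=3/2b +228.426ms=3/4b
3) 685.279ms=9/4b +228.426ms=3/4b
4) 913.706ms=3b +456.853ms=3/2b
5) 1370.558ms=9/2b +456.853ms=3/2b
6) 1827.411ms=6b +228.426ms=3/4b
7) 2055.838ms=27/4b +228.426ms=3/4b
8) 2284.264ms=15/2b +456.853ms=3/2b
Σ=9b of 9 (197bpm 3/8) — PASS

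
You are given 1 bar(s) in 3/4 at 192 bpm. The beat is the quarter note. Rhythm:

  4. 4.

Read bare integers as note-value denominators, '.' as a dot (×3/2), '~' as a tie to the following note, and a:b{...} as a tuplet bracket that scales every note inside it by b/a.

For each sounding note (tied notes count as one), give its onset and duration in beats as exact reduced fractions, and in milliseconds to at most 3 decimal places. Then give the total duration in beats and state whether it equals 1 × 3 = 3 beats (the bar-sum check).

1) 0.0ms=0b +468.75ms=3/2b
2) 468.75ms=3/2b +468.75ms=3/2b
Σ=3b of 3 (192bpm 3/4) — PASS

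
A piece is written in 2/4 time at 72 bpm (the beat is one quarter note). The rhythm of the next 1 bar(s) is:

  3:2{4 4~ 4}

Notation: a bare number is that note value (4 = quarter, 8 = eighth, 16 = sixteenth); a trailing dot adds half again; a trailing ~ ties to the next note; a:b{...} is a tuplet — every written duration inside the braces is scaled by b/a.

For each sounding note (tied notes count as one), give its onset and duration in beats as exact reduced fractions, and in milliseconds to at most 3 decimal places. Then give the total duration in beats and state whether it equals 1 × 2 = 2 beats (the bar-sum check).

1) 0.0ms=0b +555.556ms=2/3b
2) 555.556ms=2/3b +1111.111ms=4/3b
Σ=2b of 2 (72bpm 2/4) — PASS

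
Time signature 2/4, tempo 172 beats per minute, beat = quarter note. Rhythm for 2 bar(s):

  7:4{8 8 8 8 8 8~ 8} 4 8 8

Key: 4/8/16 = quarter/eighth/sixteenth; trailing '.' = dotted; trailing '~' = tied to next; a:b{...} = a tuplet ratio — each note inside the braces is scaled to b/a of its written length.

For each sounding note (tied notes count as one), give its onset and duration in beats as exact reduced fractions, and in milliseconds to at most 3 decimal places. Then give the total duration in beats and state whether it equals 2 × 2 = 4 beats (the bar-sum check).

1) 0.0ms=0b +99.668ms=2/7b
2) 99.668ms=2/7b +99.668ms=2/7b
3) 199.336ms=4/7b +99.668ms=2/7b
4) 299.003ms=6/7b +99.668ms=2/7b
5) 398.671ms=8/7b +99.668ms=2/7b
6) 498.339ms=10/7b +199.336ms=4/7b
7) 697.674ms=2b +348.837ms=1b
8) 1046.512ms=3b +174.419ms=1/2b
9) 1220.93ms=7/2b +174.419ms=1/2b
Σ=4b of 4 (172bpm 2/4) — PASS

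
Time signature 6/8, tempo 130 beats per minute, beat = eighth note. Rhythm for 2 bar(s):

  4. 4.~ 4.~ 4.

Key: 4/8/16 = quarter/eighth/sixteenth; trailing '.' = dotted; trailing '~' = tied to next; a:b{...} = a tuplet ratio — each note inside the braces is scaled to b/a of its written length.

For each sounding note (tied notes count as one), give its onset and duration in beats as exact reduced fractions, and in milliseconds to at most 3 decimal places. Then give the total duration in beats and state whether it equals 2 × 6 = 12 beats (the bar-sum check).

1) 0.0ms=0b +1384.615ms=3b
2) 1384.615ms=3b +4153.846ms=9b
Σ=12b of 12 (130bpm 6/8) — PASS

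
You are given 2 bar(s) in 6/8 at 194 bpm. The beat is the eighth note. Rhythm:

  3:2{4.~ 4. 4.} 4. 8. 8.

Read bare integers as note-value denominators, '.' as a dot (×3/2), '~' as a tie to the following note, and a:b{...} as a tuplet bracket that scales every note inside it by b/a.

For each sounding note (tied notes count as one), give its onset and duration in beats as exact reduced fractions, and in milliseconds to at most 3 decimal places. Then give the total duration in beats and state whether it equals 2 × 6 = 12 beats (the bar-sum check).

1) 0.0ms=0b +1237.113ms=4b
2) 1237.113ms=4b +618.557ms=2b
3) 1855.67ms=6b +927.835ms=3b
4) 2783.505ms=9b +463.918ms=3/2b
5) 3247.423ms=21/2b +463.918ms=3/2b
Σ=12b of 12 (194bpm 6/8) — PASS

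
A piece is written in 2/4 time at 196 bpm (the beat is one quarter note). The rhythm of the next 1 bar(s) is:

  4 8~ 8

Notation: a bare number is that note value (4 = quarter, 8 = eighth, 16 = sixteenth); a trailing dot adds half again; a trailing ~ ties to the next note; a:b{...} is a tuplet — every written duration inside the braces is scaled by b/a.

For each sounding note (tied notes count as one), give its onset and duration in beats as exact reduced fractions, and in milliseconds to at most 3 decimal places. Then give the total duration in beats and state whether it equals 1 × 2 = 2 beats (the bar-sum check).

1) 0.0ms=0b +306.122ms=1b
2) 306.122ms=1b +306.122ms=1b
Σ=2b of 2 (196bpm 2/4) — PASS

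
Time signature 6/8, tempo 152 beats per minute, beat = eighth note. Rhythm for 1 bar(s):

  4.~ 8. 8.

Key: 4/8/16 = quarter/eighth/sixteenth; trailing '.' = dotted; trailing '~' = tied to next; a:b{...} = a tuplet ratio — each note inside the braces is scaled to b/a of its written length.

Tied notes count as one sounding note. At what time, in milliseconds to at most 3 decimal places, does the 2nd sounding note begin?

1. 0.0ms @ 0 + 1776.316ms (9/2)
2. 1776.316ms @ 9/2 + 592.105ms (3/2)

note 2 onset = 9/2b = 1776.316ms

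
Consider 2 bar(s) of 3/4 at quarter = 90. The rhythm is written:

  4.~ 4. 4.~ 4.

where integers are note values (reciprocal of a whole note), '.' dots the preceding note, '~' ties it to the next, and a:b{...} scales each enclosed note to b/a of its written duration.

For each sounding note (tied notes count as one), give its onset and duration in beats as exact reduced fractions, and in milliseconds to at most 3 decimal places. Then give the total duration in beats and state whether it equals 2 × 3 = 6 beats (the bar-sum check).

1) 0.0ms=0b +2000.0ms=3b
2) 2000.0ms=3b +2000.0ms=3b
Σ=6b of 6 (90bpm 3/4) — PASS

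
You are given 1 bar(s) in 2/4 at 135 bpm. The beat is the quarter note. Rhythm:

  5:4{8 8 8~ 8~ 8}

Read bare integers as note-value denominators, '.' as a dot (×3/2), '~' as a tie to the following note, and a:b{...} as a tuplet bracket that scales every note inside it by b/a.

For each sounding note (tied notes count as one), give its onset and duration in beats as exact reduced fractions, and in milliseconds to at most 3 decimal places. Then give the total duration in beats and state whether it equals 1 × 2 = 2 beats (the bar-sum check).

1) 0.0ms=0b +177.778ms=2/5b
2) 177.778ms=2/5b +177.778ms=2/5b
3) 355.556ms=4/5b +533.333ms=6/5b
Σ=2b of 2 (135bpm 2/4) — PASS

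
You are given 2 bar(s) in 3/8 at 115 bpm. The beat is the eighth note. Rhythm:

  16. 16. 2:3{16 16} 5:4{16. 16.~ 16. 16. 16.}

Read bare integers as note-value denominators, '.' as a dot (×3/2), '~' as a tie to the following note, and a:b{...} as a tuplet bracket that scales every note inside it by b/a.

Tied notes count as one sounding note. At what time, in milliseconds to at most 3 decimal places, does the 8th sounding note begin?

1. 0.0ms @ 0 + 391.304ms (3/4)
2. 391.304ms @ 3/4 + 391.304ms (3/4)
3. 782.609ms @ 3/2 + 391.304ms (3/4)
4. 1173.913ms @ 9/4 + 391.304ms (3/4)
5. 1565.217ms @ 3 + 313.043ms (3/5)
6. 1878.261ms @ 18/5 + 626.087ms (6/5)
7. 2504.348ms @ 24/5 + 313.043ms (3/5)
8. 2817.391ms @ 27/5 + 313.043ms (3/5)

note 8 onset = 27/5b = 2817.391ms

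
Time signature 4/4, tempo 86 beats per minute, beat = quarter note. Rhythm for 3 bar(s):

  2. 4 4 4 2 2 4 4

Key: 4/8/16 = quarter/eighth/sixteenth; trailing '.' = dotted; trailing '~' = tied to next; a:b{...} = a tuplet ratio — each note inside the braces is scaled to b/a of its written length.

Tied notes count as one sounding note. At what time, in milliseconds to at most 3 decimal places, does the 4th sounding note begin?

note 4 onset = 5b = 3488.372ms

1. 0.0ms @ 0 + 2093.023ms (3)
2. 2093.023ms @ 3 + 697.674ms (1)
3. 2790.698ms @ 4 + 697.674ms (1)
4. 3488.372ms @ 5 + 697.674ms (1)
5. 4186.047ms @ 6 + 1395.349ms (2)
6. 5581.395ms @ 8 + 1395.349ms (2)
7. 6976.744ms @ 10 + 697.674ms (1)
8. 7674.419ms @ 11 + 697.674ms (1)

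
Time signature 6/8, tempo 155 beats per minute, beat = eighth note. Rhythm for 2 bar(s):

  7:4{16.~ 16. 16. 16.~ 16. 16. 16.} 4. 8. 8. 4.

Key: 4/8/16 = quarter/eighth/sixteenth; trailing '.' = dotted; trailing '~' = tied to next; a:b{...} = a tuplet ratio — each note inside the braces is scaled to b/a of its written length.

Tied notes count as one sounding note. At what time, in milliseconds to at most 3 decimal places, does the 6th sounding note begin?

1. 0.0ms @ 0 + 331.797ms (6/7)
2. 331.797ms @ 6/7 + 165.899ms (3/7)
3. 497.696ms @ 9/7 + 331.797ms (6/7)
4. 829.493ms @ 15/7 + 165.899ms (3/7)
5. 995.392ms @ 18/7 + 165.899ms (3/7)
6. 1161.29ms @ 3 + 1161.29ms (3)
7. 2322.581ms @ 6 + 580.645ms (3/2)
8. 2903.226ms @ 15/2 + 580.645ms (3/2)
9. 3483.871ms @ 9 + 1161.29ms (3)

note 6 onset = 3b = 1161.29ms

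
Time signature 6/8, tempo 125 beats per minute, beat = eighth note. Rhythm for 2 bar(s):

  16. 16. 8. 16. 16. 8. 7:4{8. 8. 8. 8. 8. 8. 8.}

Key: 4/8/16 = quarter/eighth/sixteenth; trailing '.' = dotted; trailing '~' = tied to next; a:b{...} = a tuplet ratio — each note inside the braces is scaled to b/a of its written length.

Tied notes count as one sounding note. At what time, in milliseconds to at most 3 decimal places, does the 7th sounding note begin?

note 7 onset = 6b = 2880.0ms

1. 0.0ms @ 0 + 360.0ms (3/4)
2. 360.0ms @ 3/4 + 360.0ms (3/4)
3. 720.0ms @ 3/2 + 720.0ms (3/2)
4. 1440.0ms @ 3 + 360.0ms (3/4)
5. 1800.0ms @ 15/4 + 360.0ms (3/4)
6. 2160.0ms @ 9/2 + 720.0ms (3/2)
7. 2880.0ms @ 6 + 411.429ms (6/7)
8. 3291.429ms @ 48/7 + 411.429ms (6/7)
9. 3702.857ms @ 54/7 + 411.429ms (6/7)
10. 4114.286ms @ 60/7 + 411.429ms (6/7)
11. 4525.714ms @ 66/7 + 411.429ms (6/7)
12. 4937.143ms @ 72/7 + 411.429ms (6/7)
13. 5348.571ms @ 78/7 + 411.429ms (6/7)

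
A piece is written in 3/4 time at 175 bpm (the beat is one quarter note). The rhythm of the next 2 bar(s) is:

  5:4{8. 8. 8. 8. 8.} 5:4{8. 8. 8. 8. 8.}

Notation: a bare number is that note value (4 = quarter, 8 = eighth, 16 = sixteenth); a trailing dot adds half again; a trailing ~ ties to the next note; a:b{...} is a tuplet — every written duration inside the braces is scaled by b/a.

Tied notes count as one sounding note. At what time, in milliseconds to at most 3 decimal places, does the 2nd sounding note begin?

note 2 onset = 3/5b = 205.714ms

1. 0.0ms @ 0 + 205.714ms (3/5)
2. 205.714ms @ 3/5 + 205.714ms (3/5)
3. 411.429ms @ 6/5 + 205.714ms (3/5)
4. 617.143ms @ 9/5 + 205.714ms (3/5)
5. 822.857ms @ 12/5 + 205.714ms (3/5)
6. 1028.571ms @ 3 + 205.714ms (3/5)
7. 1234.286ms @ 18/5 + 205.714ms (3/5)
8. 1440.0ms @ 21/5 + 205.714ms (3/5)
9. 1645.714ms @ 24/5 + 205.714ms (3/5)
10. 1851.429ms @ 27/5 + 205.714ms (3/5)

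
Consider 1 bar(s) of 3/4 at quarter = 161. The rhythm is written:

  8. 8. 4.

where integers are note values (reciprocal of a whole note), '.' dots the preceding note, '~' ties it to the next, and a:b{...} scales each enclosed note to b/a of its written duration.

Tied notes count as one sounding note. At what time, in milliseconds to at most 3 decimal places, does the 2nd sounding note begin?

1. 0.0ms @ 0 + 279.503ms (3/4)
2. 279.503ms @ 3/4 + 279.503ms (3/4)
3. 559.006ms @ 3/2 + 559.006ms (3/2)

note 2 onset = 3/4b = 279.503ms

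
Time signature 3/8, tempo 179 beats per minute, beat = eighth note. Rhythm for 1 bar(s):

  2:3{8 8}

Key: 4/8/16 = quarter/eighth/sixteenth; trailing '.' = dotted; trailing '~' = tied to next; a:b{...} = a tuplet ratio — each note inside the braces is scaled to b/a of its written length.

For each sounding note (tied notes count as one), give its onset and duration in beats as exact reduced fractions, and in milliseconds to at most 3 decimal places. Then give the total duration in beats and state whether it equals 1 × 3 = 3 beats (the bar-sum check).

1) 0.0ms=0b +502.793ms=3/2b
2) 502.793ms=3/2b +502.793ms=3/2b
Σ=3b of 3 (179bpm 3/8) — PASS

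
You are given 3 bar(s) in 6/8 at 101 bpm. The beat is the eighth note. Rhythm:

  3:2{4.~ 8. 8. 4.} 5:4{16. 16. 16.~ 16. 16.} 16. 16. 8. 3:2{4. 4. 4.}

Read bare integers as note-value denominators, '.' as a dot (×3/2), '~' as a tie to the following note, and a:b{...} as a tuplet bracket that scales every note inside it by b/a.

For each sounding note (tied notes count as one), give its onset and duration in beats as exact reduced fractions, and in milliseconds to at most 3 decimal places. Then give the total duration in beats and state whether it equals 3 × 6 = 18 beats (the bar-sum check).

1) 0.0ms=0b +1782.178ms=3b
2) 1782.178ms=3b +594.059ms=1b
3) 2376.238ms=4b +1188.119ms=2b
4) 3564.356ms=6b +356.436ms=3/5b
5) 3920.792ms=33/5b +356.436ms=3/5b
6) 4277.228ms=36/5b +712.871ms=6/5b
7) 4990.099ms=42/5b +356.436ms=3/5b
8) 5346.535ms=9b +445.545ms=3/4b
9) 5792.079ms=39/4b +445.545ms=3/4b
10) 6237.624ms=21/2b +891.089ms=3/2b
11) 7128.713ms=12b +1188.119ms=2b
12) 8316.832ms=14b +1188.119ms=2b
13) 9504.95ms=16b +1188.119ms=2b
Σ=18b of 18 (101bpm 6/8) — PASS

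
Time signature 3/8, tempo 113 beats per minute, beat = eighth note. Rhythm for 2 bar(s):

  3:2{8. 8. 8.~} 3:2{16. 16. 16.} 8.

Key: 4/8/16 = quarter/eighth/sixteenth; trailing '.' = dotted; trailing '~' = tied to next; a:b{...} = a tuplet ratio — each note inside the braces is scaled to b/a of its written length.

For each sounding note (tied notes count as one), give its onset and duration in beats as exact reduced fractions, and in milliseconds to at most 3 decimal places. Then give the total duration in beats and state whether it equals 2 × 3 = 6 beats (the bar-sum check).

1) 0.0ms=0b +530.973ms=1b
2) 530.973ms=1b +530.973ms=1b
3) 1061.947ms=2b +796.46ms=3/2b
4) 1858.407ms=7/2b +265.487ms=1/2b
5) 2123.894ms=4b +265.487ms=1/2b
6) 2389.381ms=9/2b +796.46ms=3/2b
Σ=6b of 6 (113bpm 3/8) — PASS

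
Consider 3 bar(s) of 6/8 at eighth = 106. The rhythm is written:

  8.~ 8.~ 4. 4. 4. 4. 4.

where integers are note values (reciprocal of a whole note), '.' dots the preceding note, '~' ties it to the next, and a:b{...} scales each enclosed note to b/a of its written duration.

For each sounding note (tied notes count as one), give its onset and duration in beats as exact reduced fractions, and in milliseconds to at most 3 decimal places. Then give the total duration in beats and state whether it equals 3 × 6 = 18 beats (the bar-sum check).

1) 0.0ms=0b +3396.226ms=6b
2) 3396.226ms=6b +1698.113ms=3b
3) 5094.34ms=9b +1698.113ms=3b
4) 6792.453ms=12b +1698.113ms=3b
5) 8490.566ms=15b +1698.113ms=3b
Σ=18b of 18 (106bpm 6/8) — PASS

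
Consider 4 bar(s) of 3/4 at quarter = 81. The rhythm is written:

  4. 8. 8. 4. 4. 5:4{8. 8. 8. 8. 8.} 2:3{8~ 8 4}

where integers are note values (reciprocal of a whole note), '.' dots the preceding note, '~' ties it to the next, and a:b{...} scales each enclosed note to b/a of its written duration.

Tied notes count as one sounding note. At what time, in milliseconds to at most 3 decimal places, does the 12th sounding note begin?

1. 0.0ms @ 0 + 1111.111ms (3/2)
2. 1111.111ms @ 3/2 + 555.556ms (3/4)
3. 1666.667ms @ 9/4 + 555.556ms (3/4)
4. 2222.222ms @ 3 + 1111.111ms (3/2)
5. 3333.333ms @ 9/2 + 1111.111ms (3/2)
6. 4444.444ms @ 6 + 444.444ms (3/5)
7. 4888.889ms @ 33/5 + 444.444ms (3/5)
8. 5333.333ms @ 36/5 + 444.444ms (3/5)
9. 5777.778ms @ 39/5 + 444.444ms (3/5)
10. 6222.222ms @ 42/5 + 444.444ms (3/5)
11. 6666.667ms @ 9 + 1111.111ms (3/2)
12. 7777.778ms @ 21/2 + 1111.111ms (3/2)

note 12 onset = 21/2b = 7777.778ms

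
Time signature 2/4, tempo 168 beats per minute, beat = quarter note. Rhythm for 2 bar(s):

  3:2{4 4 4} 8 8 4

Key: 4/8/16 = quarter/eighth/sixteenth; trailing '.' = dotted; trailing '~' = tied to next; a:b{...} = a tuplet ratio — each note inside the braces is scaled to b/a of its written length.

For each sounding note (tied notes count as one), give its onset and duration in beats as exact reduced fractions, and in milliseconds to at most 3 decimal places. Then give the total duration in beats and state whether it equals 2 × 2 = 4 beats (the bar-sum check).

1) 0.0ms=0b +238.095ms=2/3b
2) 238.095ms=2/3b +238.095ms=2/3b
3) 476.19ms=4/3b +238.095ms=2/3b
4) 714.286ms=2b +178.571ms=1/2b
5) 892.857ms=5/2b +178.571ms=1/2b
6) 1071.429ms=3b +357.143ms=1b
Σ=4b of 4 (168bpm 2/4) — PASS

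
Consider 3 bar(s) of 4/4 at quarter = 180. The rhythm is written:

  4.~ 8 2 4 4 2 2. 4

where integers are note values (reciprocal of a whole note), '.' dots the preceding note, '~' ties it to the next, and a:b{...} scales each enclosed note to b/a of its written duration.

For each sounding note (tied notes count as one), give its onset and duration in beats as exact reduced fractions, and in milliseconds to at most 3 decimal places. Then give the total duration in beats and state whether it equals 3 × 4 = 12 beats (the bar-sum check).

1) 0.0ms=0b +666.667ms=2b
2) 666.667ms=2b +666.667ms=2b
3) 1333.333ms=4b +333.333ms=1b
4) 1666.667ms=5b +333.333ms=1b
5) 2000.0ms=6b +666.667ms=2b
6) 2666.667ms=8b +1000.0ms=3b
7) 3666.667ms=11b +333.333ms=1b
Σ=12b of 12 (180bpm 4/4) — PASS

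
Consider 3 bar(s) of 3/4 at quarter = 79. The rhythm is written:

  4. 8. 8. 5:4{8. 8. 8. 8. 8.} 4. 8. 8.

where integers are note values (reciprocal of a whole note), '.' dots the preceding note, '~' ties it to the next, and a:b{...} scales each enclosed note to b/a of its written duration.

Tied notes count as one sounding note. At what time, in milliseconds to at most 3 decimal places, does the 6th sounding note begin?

note 6 onset = 21/5b = 3189.873ms

1. 0.0ms @ 0 + 1139.241ms (3/2)
2. 1139.241ms @ 3/2 + 569.62ms (3/4)
3. 1708.861ms @ 9/4 + 569.62ms (3/4)
4. 2278.481ms @ 3 + 455.696ms (3/5)
5. 2734.177ms @ 18/5 + 455.696ms (3/5)
6. 3189.873ms @ 21/5 + 455.696ms (3/5)
7. 3645.57ms @ 24/5 + 455.696ms (3/5)
8. 4101.266ms @ 27/5 + 455.696ms (3/5)
9. 4556.962ms @ 6 + 1139.241ms (3/2)
10. 5696.203ms @ 15/2 + 569.62ms (3/4)
11. 6265.823ms @ 33/4 + 569.62ms (3/4)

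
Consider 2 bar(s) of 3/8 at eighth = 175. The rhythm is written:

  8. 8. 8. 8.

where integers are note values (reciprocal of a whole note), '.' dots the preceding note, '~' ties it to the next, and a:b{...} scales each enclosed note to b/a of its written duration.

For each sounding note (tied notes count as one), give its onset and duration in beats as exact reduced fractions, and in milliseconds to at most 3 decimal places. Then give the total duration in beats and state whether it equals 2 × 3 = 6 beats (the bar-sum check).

1) 0.0ms=0b +514.286ms=3/2b
2) 514.286ms=3/2b +514.286ms=3/2b
3) 1028.571ms=3b +514.286ms=3/2b
4) 1542.857ms=9/2b +514.286ms=3/2b
Σ=6b of 6 (175bpm 3/8) — PASS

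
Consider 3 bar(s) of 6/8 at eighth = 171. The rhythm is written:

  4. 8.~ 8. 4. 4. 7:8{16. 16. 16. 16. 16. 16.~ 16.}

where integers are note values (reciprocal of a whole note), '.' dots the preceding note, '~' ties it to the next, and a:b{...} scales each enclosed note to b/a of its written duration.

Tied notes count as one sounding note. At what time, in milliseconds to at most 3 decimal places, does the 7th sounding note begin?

1. 0.0ms @ 0 + 1052.632ms (3)
2. 1052.632ms @ 3 + 1052.632ms (3)
3. 2105.263ms @ 6 + 1052.632ms (3)
4. 3157.895ms @ 9 + 1052.632ms (3)
5. 4210.526ms @ 12 + 300.752ms (6/7)
6. 4511.278ms @ 90/7 + 300.752ms (6/7)
7. 4812.03ms @ 96/7 + 300.752ms (6/7)
8. 5112.782ms @ 102/7 + 300.752ms (6/7)
9. 5413.534ms @ 108/7 + 300.752ms (6/7)
10. 5714.286ms @ 114/7 + 601.504ms (12/7)

note 7 onset = 96/7b = 4812.03ms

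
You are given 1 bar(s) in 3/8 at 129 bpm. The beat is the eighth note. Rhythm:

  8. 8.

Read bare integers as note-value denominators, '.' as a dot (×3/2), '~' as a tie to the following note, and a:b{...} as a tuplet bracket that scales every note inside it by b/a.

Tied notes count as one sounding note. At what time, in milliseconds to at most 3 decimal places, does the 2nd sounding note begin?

1. 0.0ms @ 0 + 697.674ms (3/2)
2. 697.674ms @ 3/2 + 697.674ms (3/2)

note 2 onset = 3/2b = 697.674ms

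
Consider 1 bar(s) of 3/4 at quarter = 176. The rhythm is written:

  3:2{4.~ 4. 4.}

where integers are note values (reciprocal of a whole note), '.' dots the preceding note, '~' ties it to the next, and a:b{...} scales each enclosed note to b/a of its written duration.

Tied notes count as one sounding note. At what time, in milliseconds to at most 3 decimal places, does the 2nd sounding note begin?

note 2 onset = 2b = 681.818ms

1. 0.0ms @ 0 + 681.818ms (2)
2. 681.818ms @ 2 + 340.909ms (1)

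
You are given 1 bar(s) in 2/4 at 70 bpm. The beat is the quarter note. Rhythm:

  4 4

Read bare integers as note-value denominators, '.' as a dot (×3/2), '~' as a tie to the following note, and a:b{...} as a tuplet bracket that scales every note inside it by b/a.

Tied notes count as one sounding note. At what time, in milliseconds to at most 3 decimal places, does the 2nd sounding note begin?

note 2 onset = 1b = 857.143ms

1. 0.0ms @ 0 + 857.143ms (1)
2. 857.143ms @ 1 + 857.143ms (1)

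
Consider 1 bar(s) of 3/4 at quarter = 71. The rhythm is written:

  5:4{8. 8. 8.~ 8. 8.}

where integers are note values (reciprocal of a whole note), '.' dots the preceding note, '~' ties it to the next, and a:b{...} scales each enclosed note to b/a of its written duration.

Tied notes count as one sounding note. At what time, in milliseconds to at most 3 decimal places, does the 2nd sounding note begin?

note 2 onset = 3/5b = 507.042ms

1. 0.0ms @ 0 + 507.042ms (3/5)
2. 507.042ms @ 3/5 + 507.042ms (3/5)
3. 1014.085ms @ 6/5 + 1014.085ms (6/5)
4. 2028.169ms @ 12/5 + 507.042ms (3/5)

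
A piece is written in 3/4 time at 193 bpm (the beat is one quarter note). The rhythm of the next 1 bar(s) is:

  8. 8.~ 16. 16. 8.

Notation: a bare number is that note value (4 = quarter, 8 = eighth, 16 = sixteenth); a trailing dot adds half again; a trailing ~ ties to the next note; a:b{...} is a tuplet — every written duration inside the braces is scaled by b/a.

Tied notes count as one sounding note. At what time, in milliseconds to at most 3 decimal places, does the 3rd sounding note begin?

1. 0.0ms @ 0 + 233.161ms (3/4)
2. 233.161ms @ 3/4 + 349.741ms (9/8)
3. 582.902ms @ 15/8 + 116.58ms (3/8)
4. 699.482ms @ 9/4 + 233.161ms (3/4)

note 3 onset = 15/8b = 582.902ms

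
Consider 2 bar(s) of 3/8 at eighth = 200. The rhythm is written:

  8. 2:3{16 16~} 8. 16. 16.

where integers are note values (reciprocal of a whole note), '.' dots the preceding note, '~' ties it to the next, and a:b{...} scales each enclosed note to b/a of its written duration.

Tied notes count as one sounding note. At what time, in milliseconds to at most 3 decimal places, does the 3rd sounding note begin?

1. 0.0ms @ 0 + 450.0ms (3/2)
2. 450.0ms @ 3/2 + 225.0ms (3/4)
3. 675.0ms @ 9/4 + 675.0ms (9/4)
4. 1350.0ms @ 9/2 + 225.0ms (3/4)
5. 1575.0ms @ 21/4 + 225.0ms (3/4)

note 3 onset = 9/4b = 675.0ms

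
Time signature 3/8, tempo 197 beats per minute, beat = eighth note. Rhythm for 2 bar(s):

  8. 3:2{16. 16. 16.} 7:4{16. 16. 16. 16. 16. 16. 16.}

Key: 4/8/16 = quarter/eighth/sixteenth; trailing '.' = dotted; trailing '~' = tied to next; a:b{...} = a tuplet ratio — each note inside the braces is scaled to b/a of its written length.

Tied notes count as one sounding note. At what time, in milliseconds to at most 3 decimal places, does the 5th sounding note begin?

note 5 onset = 3b = 913.706ms

1. 0.0ms @ 0 + 456.853ms (3/2)
2. 456.853ms @ 3/2 + 152.284ms (1/2)
3. 609.137ms @ 2 + 152.284ms (1/2)
4. 761.421ms @ 5/2 + 152.284ms (1/2)
5. 913.706ms @ 3 + 130.529ms (3/7)
6. 1044.235ms @ 24/7 + 130.529ms (3/7)
7. 1174.764ms @ 27/7 + 130.529ms (3/7)
8. 1305.294ms @ 30/7 + 130.529ms (3/7)
9. 1435.823ms @ 33/7 + 130.529ms (3/7)
10. 1566.352ms @ 36/7 + 130.529ms (3/7)
11. 1696.882ms @ 39/7 + 130.529ms (3/7)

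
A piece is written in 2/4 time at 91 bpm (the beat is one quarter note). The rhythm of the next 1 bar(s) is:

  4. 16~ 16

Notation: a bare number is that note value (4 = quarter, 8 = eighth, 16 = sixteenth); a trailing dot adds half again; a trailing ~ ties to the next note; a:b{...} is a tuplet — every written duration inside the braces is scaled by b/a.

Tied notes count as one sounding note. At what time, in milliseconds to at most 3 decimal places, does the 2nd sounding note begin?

note 2 onset = 3/2b = 989.011ms

1. 0.0ms @ 0 + 989.011ms (3/2)
2. 989.011ms @ 3/2 + 329.67ms (1/2)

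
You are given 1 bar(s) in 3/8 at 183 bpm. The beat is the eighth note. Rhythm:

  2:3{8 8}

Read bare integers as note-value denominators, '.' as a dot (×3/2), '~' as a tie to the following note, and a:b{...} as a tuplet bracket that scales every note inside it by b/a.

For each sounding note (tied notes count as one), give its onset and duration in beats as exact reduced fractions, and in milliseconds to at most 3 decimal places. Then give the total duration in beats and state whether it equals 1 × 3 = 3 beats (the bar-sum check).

1) 0.0ms=0b +491.803ms=3/2b
2) 491.803ms=3/2b +491.803ms=3/2b
Σ=3b of 3 (183bpm 3/8) — PASS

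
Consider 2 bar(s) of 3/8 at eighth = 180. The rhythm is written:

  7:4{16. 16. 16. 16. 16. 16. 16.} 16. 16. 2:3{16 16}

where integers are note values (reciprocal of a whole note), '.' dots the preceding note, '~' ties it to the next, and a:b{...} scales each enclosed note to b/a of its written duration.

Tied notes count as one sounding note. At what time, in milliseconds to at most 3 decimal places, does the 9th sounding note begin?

1. 0.0ms @ 0 + 142.857ms (3/7)
2. 142.857ms @ 3/7 + 142.857ms (3/7)
3. 285.714ms @ 6/7 + 142.857ms (3/7)
4. 428.571ms @ 9/7 + 142.857ms (3/7)
5. 571.429ms @ 12/7 + 142.857ms (3/7)
6. 714.286ms @ 15/7 + 142.857ms (3/7)
7. 857.143ms @ 18/7 + 142.857ms (3/7)
8. 1000.0ms @ 3 + 250.0ms (3/4)
9. 1250.0ms @ 15/4 + 250.0ms (3/4)
10. 1500.0ms @ 9/2 + 250.0ms (3/4)
11. 1750.0ms @ 21/4 + 250.0ms (3/4)

note 9 onset = 15/4b = 1250.0ms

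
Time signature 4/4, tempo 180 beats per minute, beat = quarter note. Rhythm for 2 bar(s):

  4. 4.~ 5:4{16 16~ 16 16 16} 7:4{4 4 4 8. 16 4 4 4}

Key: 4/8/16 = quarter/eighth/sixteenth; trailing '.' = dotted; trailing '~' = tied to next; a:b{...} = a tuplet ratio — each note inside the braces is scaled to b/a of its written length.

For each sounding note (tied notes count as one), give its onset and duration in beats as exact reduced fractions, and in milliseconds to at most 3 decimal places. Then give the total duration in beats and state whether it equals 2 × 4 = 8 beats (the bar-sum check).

1) 0.0ms=0b +500.0ms=3/2b
2) 500.0ms=3/2b +566.667ms=17/10b
3) 1066.667ms=16/5b +133.333ms=2/5b
4) 1200.0ms=18/5b +66.667ms=1/5b
5) 1266.667ms=19/5b +66.667ms=1/5b
6) 1333.333ms=4b +190.476ms=4/7b
7) 1523.81ms=32/7b +190.476ms=4/7b
8) 1714.286ms=36/7b +190.476ms=4/7b
9) 1904.762ms=40/7b +142.857ms=3/7b
10) 2047.619ms=43/7b +47.619ms=1/7b
11) 2095.238ms=44/7b +190.476ms=4/7b
12) 2285.714ms=48/7b +190.476ms=4/7b
13) 2476.19ms=52/7b +190.476ms=4/7b
Σ=8b of 8 (180bpm 4/4) — PASS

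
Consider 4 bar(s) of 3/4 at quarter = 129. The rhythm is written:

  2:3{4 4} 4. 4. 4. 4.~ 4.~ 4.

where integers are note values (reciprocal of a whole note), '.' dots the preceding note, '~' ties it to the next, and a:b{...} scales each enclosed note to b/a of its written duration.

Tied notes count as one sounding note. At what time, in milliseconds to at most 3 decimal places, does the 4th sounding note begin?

1. 0.0ms @ 0 + 697.674ms (3/2)
2. 697.674ms @ 3/2 + 697.674ms (3/2)
3. 1395.349ms @ 3 + 697.674ms (3/2)
4. 2093.023ms @ 9/2 + 697.674ms (3/2)
5. 2790.698ms @ 6 + 697.674ms (3/2)
6. 3488.372ms @ 15/2 + 2093.023ms (9/2)

note 4 onset = 9/2b = 2093.023ms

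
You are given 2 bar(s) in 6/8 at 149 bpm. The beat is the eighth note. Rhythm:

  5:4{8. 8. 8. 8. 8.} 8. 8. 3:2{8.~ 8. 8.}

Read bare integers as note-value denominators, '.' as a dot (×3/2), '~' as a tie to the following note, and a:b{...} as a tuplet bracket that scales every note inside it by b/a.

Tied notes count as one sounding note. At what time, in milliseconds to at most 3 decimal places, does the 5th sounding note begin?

note 5 onset = 24/5b = 1932.886ms

1. 0.0ms @ 0 + 483.221ms (6/5)
2. 483.221ms @ 6/5 + 483.221ms (6/5)
3. 966.443ms @ 12/5 + 483.221ms (6/5)
4. 1449.664ms @ 18/5 + 483.221ms (6/5)
5. 1932.886ms @ 24/5 + 483.221ms (6/5)
6. 2416.107ms @ 6 + 604.027ms (3/2)
7. 3020.134ms @ 15/2 + 604.027ms (3/2)
8. 3624.161ms @ 9 + 805.369ms (2)
9. 4429.53ms @ 11 + 402.685ms (1)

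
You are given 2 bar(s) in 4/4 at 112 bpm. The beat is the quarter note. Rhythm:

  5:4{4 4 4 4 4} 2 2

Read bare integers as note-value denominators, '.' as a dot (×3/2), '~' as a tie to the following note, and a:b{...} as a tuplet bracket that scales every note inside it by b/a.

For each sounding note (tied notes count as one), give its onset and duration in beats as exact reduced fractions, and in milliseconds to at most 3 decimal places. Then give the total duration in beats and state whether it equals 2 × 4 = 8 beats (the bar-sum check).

1) 0.0ms=0b +428.571ms=4/5b
2) 428.571ms=4/5b +428.571ms=4/5b
3) 857.143ms=8/5b +428.571ms=4/5b
4) 1285.714ms=12/5b +428.571ms=4/5b
5) 1714.286ms=16/5b +428.571ms=4/5b
6) 2142.857ms=4b +1071.429ms=2b
7) 3214.286ms=6b +1071.429ms=2b
Σ=8b of 8 (112bpm 4/4) — PASS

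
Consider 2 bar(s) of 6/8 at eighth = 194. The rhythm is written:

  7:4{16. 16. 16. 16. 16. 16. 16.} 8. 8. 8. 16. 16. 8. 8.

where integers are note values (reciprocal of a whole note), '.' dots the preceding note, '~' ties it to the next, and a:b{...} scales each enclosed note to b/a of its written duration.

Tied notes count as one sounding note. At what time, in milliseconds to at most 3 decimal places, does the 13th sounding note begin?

1. 0.0ms @ 0 + 132.548ms (3/7)
2. 132.548ms @ 3/7 + 132.548ms (3/7)
3. 265.096ms @ 6/7 + 132.548ms (3/7)
4. 397.644ms @ 9/7 + 132.548ms (3/7)
5. 530.191ms @ 12/7 + 132.548ms (3/7)
6. 662.739ms @ 15/7 + 132.548ms (3/7)
7. 795.287ms @ 18/7 + 132.548ms (3/7)
8. 927.835ms @ 3 + 463.918ms (3/2)
9. 1391.753ms @ 9/2 + 463.918ms (3/2)
10. 1855.67ms @ 6 + 463.918ms (3/2)
11. 2319.588ms @ 15/2 + 231.959ms (3/4)
12. 2551.546ms @ 33/4 + 231.959ms (3/4)
13. 2783.505ms @ 9 + 463.918ms (3/2)
14. 3247.423ms @ 21/2 + 463.918ms (3/2)

note 13 onset = 9b = 2783.505ms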